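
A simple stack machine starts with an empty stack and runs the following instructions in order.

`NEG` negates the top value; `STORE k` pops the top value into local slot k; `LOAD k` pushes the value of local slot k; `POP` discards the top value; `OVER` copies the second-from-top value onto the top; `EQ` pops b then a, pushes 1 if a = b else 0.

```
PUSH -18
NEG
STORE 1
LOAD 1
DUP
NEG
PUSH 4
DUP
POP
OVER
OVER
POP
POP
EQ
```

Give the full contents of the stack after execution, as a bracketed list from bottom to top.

PUSH -18  [-18]
NEG       [18]
STORE 1   []
LOAD 1    [18]
DUP       [18, 18]
NEG       [18, -18]
PUSH 4    [18, -18, 4]
DUP       [18, -18, 4, 4]
POP       [18, -18, 4]
OVER      [18, -18, 4, -18]
OVER      [18, -18, 4, -18, 4]
POP       [18, -18, 4, -18]
POP       [18, -18, 4]
EQ        [18, 0]

[18, 0]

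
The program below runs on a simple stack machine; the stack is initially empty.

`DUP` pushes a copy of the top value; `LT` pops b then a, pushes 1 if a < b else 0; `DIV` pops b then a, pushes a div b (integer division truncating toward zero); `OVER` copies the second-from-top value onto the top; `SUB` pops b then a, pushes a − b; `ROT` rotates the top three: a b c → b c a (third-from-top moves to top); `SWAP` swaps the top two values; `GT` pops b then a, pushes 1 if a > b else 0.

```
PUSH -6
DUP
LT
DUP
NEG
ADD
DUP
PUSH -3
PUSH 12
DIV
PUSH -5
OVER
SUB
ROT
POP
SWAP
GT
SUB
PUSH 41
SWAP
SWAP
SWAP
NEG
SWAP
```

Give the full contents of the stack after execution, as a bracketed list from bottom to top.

[0, 41]

PUSH -6 -> -6
DUP     -> -6 -6
LT      -> 0
DUP     -> 0 0
NEG     -> 0 0
ADD     -> 0
DUP     -> 0 0
PUSH -3 -> 0 0 -3
PUSH 12 -> 0 0 -3 12
DIV     -> 0 0 0
PUSH -5 -> 0 0 0 -5
OVER    -> 0 0 0 -5 0
SUB     -> 0 0 0 -5
ROT     -> 0 0 -5 0
POP     -> 0 0 -5
SWAP    -> 0 -5 0
GT      -> 0 0
SUB     -> 0
PUSH 41 -> 0 41
SWAP    -> 41 0
SWAP    -> 0 41
SWAP    -> 41 0
NEG     -> 41 0
SWAP    -> 0 41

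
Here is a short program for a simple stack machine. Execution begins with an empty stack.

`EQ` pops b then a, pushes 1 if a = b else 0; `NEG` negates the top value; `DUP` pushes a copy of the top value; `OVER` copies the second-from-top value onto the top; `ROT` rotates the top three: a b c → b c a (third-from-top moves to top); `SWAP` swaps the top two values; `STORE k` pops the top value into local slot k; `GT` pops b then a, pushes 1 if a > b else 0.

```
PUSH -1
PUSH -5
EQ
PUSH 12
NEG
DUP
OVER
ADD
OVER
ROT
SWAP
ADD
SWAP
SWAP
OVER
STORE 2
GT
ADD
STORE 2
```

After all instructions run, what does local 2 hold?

0

PUSH -1  [-1]
PUSH -5  [-1, -5]
EQ       [0]
PUSH 12  [0, 12]
NEG      [0, -12]
DUP      [0, -12, -12]
OVER     [0, -12, -12, -12]
ADD      [0, -12, -24]
OVER     [0, -12, -24, -12]
ROT      [0, -24, -12, -12]
SWAP     [0, -24, -12, -12]
ADD      [0, -24, -24]
SWAP     [0, -24, -24]
SWAP     [0, -24, -24]
OVER     [0, -24, -24, -24]
STORE 2  [0, -24, -24]
GT       [0, 0]
ADD      [0]
STORE 2  []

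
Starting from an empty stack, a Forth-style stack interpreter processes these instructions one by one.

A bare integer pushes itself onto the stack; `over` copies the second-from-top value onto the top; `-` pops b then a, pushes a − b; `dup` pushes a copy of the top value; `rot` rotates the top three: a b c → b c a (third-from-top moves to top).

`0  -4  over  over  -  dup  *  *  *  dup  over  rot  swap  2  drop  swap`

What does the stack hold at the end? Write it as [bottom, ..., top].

[0, 0, 0]

0     0
-4    0 -4
over  0 -4 0
over  0 -4 0 -4
-     0 -4 4
dup   0 -4 4 4
*     0 -4 16
*     0 -64
*     0
dup   0 0
over  0 0 0
rot   0 0 0
swap  0 0 0
2     0 0 0 2
drop  0 0 0
swap  0 0 0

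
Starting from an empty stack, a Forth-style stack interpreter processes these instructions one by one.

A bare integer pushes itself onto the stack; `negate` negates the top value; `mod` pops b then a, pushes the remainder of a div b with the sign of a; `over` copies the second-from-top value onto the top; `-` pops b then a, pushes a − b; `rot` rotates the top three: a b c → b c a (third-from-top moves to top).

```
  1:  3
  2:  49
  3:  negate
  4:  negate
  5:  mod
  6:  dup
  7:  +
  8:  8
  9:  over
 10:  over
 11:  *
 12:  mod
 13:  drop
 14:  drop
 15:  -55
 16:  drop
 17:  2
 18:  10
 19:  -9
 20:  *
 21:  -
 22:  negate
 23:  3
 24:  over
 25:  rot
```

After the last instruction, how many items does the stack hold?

3

3       3
49      3 49
negate  3 -49
negate  3 49
mod     3
dup     3 3
+       6
8       6 8
over    6 8 6
over    6 8 6 8
*       6 8 48
mod     6 8
drop    6
drop    (empty)
-55     -55
drop    (empty)
2       2
10      2 10
-9      2 10 -9
*       2 -90
-       92
negate  -92
3       -92 3
over    -92 3 -92
rot     3 -92 -92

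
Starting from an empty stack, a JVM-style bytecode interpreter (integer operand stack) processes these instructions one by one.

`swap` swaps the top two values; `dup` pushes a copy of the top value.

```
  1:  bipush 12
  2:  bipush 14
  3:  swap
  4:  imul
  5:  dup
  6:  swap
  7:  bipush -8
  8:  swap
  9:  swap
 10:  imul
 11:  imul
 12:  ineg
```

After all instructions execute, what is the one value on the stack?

bipush 12 → [12]
bipush 14 → [12, 14]
swap      → [14, 12]
imul      → [168]
dup       → [168, 168]
swap      → [168, 168]
bipush -8 → [168, 168, -8]
swap      → [168, -8, 168]
swap      → [168, 168, -8]
imul      → [168, -1344]
imul      → [-225792]
ineg      → [225792]

225792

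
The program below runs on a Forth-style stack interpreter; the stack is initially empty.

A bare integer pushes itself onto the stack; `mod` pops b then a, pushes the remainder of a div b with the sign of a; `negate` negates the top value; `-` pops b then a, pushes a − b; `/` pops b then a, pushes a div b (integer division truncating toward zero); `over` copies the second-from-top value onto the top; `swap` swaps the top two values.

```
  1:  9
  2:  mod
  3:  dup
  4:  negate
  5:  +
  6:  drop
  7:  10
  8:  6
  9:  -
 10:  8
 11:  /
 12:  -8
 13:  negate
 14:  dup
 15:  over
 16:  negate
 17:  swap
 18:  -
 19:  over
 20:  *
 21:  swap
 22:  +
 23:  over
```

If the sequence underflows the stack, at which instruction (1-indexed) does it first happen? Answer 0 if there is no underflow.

9  [9]
mod  — needs 2 operands, stack has 1 → underflow

2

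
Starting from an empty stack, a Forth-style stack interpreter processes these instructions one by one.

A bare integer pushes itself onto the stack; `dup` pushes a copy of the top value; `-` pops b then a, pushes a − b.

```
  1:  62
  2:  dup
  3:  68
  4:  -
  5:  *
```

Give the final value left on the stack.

62  : [62]
dup : [62, 62]
68  : [62, 62, 68]
-   : [62, -6]
*   : [-372]

-372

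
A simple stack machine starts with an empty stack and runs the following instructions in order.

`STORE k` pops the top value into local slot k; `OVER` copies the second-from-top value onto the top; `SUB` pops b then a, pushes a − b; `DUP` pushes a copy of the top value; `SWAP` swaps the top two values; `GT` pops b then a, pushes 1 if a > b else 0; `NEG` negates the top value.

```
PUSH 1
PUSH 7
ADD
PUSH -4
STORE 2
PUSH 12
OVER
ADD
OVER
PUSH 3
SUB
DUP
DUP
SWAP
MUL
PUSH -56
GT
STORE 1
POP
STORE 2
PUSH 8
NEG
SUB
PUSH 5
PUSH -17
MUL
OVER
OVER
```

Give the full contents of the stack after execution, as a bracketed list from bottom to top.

PUSH 1   -> [1]
PUSH 7   -> [1, 7]
ADD      -> [8]
PUSH -4  -> [8, -4]
STORE 2  -> [8]
PUSH 12  -> [8, 12]
OVER     -> [8, 12, 8]
ADD      -> [8, 20]
OVER     -> [8, 20, 8]
PUSH 3   -> [8, 20, 8, 3]
SUB      -> [8, 20, 5]
DUP      -> [8, 20, 5, 5]
DUP      -> [8, 20, 5, 5, 5]
SWAP     -> [8, 20, 5, 5, 5]
MUL      -> [8, 20, 5, 25]
PUSH -56 -> [8, 20, 5, 25, -56]
GT       -> [8, 20, 5, 1]
STORE 1  -> [8, 20, 5]
POP      -> [8, 20]
STORE 2  -> [8]
PUSH 8   -> [8, 8]
NEG      -> [8, -8]
SUB      -> [16]
PUSH 5   -> [16, 5]
PUSH -17 -> [16, 5, -17]
MUL      -> [16, -85]
OVER     -> [16, -85, 16]
OVER     -> [16, -85, 16, -85]

[16, -85, 16, -85]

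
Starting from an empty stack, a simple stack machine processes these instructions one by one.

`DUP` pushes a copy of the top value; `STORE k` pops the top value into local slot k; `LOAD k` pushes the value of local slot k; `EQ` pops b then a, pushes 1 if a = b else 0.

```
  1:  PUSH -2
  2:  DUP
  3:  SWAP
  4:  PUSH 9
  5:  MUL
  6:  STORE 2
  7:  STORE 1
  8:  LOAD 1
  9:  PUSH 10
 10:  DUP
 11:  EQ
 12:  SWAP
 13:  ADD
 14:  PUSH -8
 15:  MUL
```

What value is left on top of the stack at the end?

PUSH -2 : [-2]
DUP     : [-2, -2]
SWAP    : [-2, -2]
PUSH 9  : [-2, -2, 9]
MUL     : [-2, -18]
STORE 2 : [-2]
STORE 1 : []
LOAD 1  : [-2]
PUSH 10 : [-2, 10]
DUP     : [-2, 10, 10]
EQ      : [-2, 1]
SWAP    : [1, -2]
ADD     : [-1]
PUSH -8 : [-1, -8]
MUL     : [8]

8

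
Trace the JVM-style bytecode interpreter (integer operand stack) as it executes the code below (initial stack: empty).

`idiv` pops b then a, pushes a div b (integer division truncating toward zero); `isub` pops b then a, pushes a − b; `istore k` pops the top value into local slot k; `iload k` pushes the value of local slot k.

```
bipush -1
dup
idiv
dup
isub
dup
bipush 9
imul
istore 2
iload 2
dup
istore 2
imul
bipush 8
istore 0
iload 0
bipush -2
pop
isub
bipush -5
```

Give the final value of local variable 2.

bipush -1 -> [-1]
dup       -> [-1, -1]
idiv      -> [1]
dup       -> [1, 1]
isub      -> [0]
dup       -> [0, 0]
bipush 9  -> [0, 0, 9]
imul      -> [0, 0]
istore 2  -> [0]
iload 2   -> [0, 0]
dup       -> [0, 0, 0]
istore 2  -> [0, 0]
imul      -> [0]
bipush 8  -> [0, 8]
istore 0  -> [0]
iload 0   -> [0, 8]
bipush -2 -> [0, 8, -2]
pop       -> [0, 8]
isub      -> [-8]
bipush -5 -> [-8, -5]

0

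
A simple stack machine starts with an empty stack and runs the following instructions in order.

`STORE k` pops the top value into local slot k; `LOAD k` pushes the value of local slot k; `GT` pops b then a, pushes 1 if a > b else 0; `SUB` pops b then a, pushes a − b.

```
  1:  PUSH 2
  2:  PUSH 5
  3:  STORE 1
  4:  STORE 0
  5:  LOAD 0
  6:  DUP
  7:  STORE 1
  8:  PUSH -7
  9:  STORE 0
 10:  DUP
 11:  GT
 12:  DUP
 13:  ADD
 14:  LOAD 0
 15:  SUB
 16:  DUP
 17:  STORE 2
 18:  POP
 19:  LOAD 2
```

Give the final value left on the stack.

7

PUSH 2  -> [2]
PUSH 5  -> [2, 5]
STORE 1 -> [2]
STORE 0 -> []
LOAD 0  -> [2]
DUP     -> [2, 2]
STORE 1 -> [2]
PUSH -7 -> [2, -7]
STORE 0 -> [2]
DUP     -> [2, 2]
GT      -> [0]
DUP     -> [0, 0]
ADD     -> [0]
LOAD 0  -> [0, -7]
SUB     -> [7]
DUP     -> [7, 7]
STORE 2 -> [7]
POP     -> []
LOAD 2  -> [7]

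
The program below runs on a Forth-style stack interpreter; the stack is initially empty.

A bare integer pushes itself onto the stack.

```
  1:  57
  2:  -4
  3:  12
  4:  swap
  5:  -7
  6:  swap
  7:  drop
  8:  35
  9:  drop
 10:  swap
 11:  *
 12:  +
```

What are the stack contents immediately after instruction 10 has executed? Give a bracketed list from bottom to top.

57   : [57]
-4   : [57, -4]
12   : [57, -4, 12]
swap : [57, 12, -4]
-7   : [57, 12, -4, -7]
swap : [57, 12, -7, -4]
drop : [57, 12, -7]
35   : [57, 12, -7, 35]
drop : [57, 12, -7]
swap : [57, -7, 12]

[57, -7, 12]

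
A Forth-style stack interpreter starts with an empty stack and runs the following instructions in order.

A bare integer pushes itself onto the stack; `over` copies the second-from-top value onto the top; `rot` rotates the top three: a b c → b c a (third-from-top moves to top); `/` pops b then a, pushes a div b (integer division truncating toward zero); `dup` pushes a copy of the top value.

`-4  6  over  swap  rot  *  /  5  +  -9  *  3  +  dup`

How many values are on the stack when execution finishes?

-4   → [-4]
6    → [-4, 6]
over → [-4, 6, -4]
swap → [-4, -4, 6]
rot  → [-4, 6, -4]
*    → [-4, -24]
/    → [0]
5    → [0, 5]
+    → [5]
-9   → [5, -9]
*    → [-45]
3    → [-45, 3]
+    → [-42]
dup  → [-42, -42]

2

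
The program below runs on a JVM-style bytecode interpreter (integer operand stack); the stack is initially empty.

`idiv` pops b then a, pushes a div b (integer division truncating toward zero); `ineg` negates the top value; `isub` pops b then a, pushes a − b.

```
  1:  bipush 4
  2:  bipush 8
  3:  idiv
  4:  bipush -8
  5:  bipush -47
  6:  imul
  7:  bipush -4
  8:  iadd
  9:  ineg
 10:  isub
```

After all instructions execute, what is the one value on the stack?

372

bipush 4   → [4]
bipush 8   → [4, 8]
idiv       → [0]
bipush -8  → [0, -8]
bipush -47 → [0, -8, -47]
imul       → [0, 376]
bipush -4  → [0, 376, -4]
iadd       → [0, 372]
ineg       → [0, -372]
isub       → [372]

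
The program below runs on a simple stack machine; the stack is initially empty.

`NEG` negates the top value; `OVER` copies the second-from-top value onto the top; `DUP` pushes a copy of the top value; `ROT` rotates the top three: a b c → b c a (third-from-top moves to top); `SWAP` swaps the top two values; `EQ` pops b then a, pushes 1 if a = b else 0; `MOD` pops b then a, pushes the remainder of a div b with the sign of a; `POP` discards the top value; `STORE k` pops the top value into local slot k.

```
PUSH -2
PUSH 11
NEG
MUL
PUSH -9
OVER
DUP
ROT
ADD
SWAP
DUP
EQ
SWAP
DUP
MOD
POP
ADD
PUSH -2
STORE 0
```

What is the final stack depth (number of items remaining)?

PUSH -2 -> [-2]
PUSH 11 -> [-2, 11]
NEG     -> [-2, -11]
MUL     -> [22]
PUSH -9 -> [22, -9]
OVER    -> [22, -9, 22]
DUP     -> [22, -9, 22, 22]
ROT     -> [22, 22, 22, -9]
ADD     -> [22, 22, 13]
SWAP    -> [22, 13, 22]
DUP     -> [22, 13, 22, 22]
EQ      -> [22, 13, 1]
SWAP    -> [22, 1, 13]
DUP     -> [22, 1, 13, 13]
MOD     -> [22, 1, 0]
POP     -> [22, 1]
ADD     -> [23]
PUSH -2 -> [23, -2]
STORE 0 -> [23]

1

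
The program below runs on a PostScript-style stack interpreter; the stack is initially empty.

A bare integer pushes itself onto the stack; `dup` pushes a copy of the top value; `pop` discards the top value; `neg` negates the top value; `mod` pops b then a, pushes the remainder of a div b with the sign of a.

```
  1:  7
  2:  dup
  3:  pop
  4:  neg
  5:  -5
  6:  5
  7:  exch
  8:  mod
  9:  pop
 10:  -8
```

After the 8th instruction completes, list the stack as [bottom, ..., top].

[-7, 0]

7    -> [7]
dup  -> [7, 7]
pop  -> [7]
neg  -> [-7]
-5   -> [-7, -5]
5    -> [-7, -5, 5]
exch -> [-7, 5, -5]
mod  -> [-7, 0]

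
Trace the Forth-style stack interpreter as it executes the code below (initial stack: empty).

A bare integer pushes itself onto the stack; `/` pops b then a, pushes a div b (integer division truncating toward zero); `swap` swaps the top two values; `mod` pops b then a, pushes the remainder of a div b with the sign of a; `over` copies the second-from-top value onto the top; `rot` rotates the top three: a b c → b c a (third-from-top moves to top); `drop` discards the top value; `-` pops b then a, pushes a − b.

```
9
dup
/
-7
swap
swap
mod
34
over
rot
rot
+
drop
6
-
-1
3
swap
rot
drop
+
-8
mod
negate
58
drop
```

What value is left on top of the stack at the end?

-2

9      : [9]
dup    : [9, 9]
/      : [1]
-7     : [1, -7]
swap   : [-7, 1]
swap   : [1, -7]
mod    : [1]
34     : [1, 34]
over   : [1, 34, 1]
rot    : [34, 1, 1]
rot    : [1, 1, 34]
+      : [1, 35]
drop   : [1]
6      : [1, 6]
-      : [-5]
-1     : [-5, -1]
3      : [-5, -1, 3]
swap   : [-5, 3, -1]
rot    : [3, -1, -5]
drop   : [3, -1]
+      : [2]
-8     : [2, -8]
mod    : [2]
negate : [-2]
58     : [-2, 58]
drop   : [-2]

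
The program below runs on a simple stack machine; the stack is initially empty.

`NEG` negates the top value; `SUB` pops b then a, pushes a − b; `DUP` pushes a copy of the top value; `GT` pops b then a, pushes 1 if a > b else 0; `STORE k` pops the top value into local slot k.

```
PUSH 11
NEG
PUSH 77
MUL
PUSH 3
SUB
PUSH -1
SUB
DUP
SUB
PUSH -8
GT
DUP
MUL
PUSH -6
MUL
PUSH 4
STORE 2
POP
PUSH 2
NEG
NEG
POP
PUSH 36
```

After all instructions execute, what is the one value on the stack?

PUSH 11 : [11]
NEG     : [-11]
PUSH 77 : [-11, 77]
MUL     : [-847]
PUSH 3  : [-847, 3]
SUB     : [-850]
PUSH -1 : [-850, -1]
SUB     : [-849]
DUP     : [-849, -849]
SUB     : [0]
PUSH -8 : [0, -8]
GT      : [1]
DUP     : [1, 1]
MUL     : [1]
PUSH -6 : [1, -6]
MUL     : [-6]
PUSH 4  : [-6, 4]
STORE 2 : [-6]
POP     : []
PUSH 2  : [2]
NEG     : [-2]
NEG     : [2]
POP     : []
PUSH 36 : [36]

36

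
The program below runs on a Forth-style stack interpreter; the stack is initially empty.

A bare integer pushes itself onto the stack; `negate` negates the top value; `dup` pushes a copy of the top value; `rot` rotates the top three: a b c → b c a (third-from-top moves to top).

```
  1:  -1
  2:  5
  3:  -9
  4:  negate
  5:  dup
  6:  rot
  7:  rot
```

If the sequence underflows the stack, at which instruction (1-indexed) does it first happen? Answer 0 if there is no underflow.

0

-1     : -1
5      : -1 5
-9     : -1 5 -9
negate : -1 5 9
dup    : -1 5 9 9
rot    : -1 9 9 5
rot    : -1 9 5 9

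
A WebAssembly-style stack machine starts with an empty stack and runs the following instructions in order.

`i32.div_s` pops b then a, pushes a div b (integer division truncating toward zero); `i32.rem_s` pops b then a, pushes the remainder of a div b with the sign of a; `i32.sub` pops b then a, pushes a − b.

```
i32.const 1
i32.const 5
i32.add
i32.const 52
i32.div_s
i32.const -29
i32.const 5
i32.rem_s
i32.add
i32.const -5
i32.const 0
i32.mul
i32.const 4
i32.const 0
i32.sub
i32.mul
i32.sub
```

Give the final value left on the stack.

i32.const 1   : [1]
i32.const 5   : [1, 5]
i32.add       : [6]
i32.const 52  : [6, 52]
i32.div_s     : [0]
i32.const -29 : [0, -29]
i32.const 5   : [0, -29, 5]
i32.rem_s     : [0, -4]
i32.add       : [-4]
i32.const -5  : [-4, -5]
i32.const 0   : [-4, -5, 0]
i32.mul       : [-4, 0]
i32.const 4   : [-4, 0, 4]
i32.const 0   : [-4, 0, 4, 0]
i32.sub       : [-4, 0, 4]
i32.mul       : [-4, 0]
i32.sub       : [-4]

-4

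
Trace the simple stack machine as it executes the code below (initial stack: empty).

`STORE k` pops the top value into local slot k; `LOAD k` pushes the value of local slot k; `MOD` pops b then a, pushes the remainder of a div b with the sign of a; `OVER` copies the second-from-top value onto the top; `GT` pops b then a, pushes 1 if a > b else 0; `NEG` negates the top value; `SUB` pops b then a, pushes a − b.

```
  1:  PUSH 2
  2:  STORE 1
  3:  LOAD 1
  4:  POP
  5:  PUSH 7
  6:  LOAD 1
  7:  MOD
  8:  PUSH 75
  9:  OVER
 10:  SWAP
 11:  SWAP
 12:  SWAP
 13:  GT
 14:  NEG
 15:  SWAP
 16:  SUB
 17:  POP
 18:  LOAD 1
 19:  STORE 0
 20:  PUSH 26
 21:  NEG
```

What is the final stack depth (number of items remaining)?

PUSH 2  → [2]
STORE 1 → []
LOAD 1  → [2]
POP     → []
PUSH 7  → [7]
LOAD 1  → [7, 2]
MOD     → [1]
PUSH 75 → [1, 75]
OVER    → [1, 75, 1]
SWAP    → [1, 1, 75]
SWAP    → [1, 75, 1]
SWAP    → [1, 1, 75]
GT      → [1, 0]
NEG     → [1, 0]
SWAP    → [0, 1]
SUB     → [-1]
POP     → []
LOAD 1  → [2]
STORE 0 → []
PUSH 26 → [26]
NEG     → [-26]

1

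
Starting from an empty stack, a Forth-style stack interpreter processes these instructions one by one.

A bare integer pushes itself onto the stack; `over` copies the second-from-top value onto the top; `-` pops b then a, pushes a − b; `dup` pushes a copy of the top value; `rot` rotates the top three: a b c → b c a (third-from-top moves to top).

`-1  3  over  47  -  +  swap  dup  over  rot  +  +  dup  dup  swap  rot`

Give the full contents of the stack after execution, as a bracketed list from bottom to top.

[-45, -3, -3, -3]

-1   : [-1]
3    : [-1, 3]
over : [-1, 3, -1]
47   : [-1, 3, -1, 47]
-    : [-1, 3, -48]
+    : [-1, -45]
swap : [-45, -1]
dup  : [-45, -1, -1]
over : [-45, -1, -1, -1]
rot  : [-45, -1, -1, -1]
+    : [-45, -1, -2]
+    : [-45, -3]
dup  : [-45, -3, -3]
dup  : [-45, -3, -3, -3]
swap : [-45, -3, -3, -3]
rot  : [-45, -3, -3, -3]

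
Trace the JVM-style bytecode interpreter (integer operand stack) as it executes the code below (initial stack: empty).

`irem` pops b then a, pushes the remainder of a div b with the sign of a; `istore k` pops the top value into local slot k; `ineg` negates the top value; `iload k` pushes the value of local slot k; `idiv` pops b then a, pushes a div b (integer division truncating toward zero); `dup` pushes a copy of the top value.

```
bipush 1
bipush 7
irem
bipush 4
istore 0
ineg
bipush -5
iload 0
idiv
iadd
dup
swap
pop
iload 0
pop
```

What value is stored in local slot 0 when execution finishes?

4

bipush 1  -> 1
bipush 7  -> 1 7
irem      -> 1
bipush 4  -> 1 4
istore 0  -> 1
ineg      -> -1
bipush -5 -> -1 -5
iload 0   -> -1 -5 4
idiv      -> -1 -1
iadd      -> -2
dup       -> -2 -2
swap      -> -2 -2
pop       -> -2
iload 0   -> -2 4
pop       -> -2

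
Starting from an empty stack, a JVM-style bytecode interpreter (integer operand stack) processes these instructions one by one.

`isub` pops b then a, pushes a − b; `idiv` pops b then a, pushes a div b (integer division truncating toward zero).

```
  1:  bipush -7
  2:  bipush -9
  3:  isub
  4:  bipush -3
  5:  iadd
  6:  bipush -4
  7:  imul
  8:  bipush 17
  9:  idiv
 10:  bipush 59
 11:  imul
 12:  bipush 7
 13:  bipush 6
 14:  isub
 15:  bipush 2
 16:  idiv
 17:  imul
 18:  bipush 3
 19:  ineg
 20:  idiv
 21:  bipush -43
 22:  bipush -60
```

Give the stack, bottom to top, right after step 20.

bipush -7 -> [-7]
bipush -9 -> [-7, -9]
isub      -> [2]
bipush -3 -> [2, -3]
iadd      -> [-1]
bipush -4 -> [-1, -4]
imul      -> [4]
bipush 17 -> [4, 17]
idiv      -> [0]
bipush 59 -> [0, 59]
imul      -> [0]
bipush 7  -> [0, 7]
bipush 6  -> [0, 7, 6]
isub      -> [0, 1]
bipush 2  -> [0, 1, 2]
idiv      -> [0, 0]
imul      -> [0]
bipush 3  -> [0, 3]
ineg      -> [0, -3]
idiv      -> [0]

[0]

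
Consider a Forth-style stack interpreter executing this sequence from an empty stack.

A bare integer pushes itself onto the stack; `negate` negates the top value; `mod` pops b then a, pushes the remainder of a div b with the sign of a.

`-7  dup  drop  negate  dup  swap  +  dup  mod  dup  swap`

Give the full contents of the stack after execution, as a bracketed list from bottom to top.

-7     : -7
dup    : -7 -7
drop   : -7
negate : 7
dup    : 7 7
swap   : 7 7
+      : 14
dup    : 14 14
mod    : 0
dup    : 0 0
swap   : 0 0

[0, 0]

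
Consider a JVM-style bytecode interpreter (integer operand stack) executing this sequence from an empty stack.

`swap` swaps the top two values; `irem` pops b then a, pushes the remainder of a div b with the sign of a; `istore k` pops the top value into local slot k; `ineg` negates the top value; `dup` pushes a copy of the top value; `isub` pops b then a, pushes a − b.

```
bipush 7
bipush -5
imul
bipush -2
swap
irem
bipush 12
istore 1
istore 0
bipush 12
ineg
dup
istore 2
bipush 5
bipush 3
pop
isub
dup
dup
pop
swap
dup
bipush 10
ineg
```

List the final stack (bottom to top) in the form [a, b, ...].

bipush 7  → [7]
bipush -5 → [7, -5]
imul      → [-35]
bipush -2 → [-35, -2]
swap      → [-2, -35]
irem      → [-2]
bipush 12 → [-2, 12]
istore 1  → [-2]
istore 0  → []
bipush 12 → [12]
ineg      → [-12]
dup       → [-12, -12]
istore 2  → [-12]
bipush 5  → [-12, 5]
bipush 3  → [-12, 5, 3]
pop       → [-12, 5]
isub      → [-17]
dup       → [-17, -17]
dup       → [-17, -17, -17]
pop       → [-17, -17]
swap      → [-17, -17]
dup       → [-17, -17, -17]
bipush 10 → [-17, -17, -17, 10]
ineg      → [-17, -17, -17, -10]

[-17, -17, -17, -10]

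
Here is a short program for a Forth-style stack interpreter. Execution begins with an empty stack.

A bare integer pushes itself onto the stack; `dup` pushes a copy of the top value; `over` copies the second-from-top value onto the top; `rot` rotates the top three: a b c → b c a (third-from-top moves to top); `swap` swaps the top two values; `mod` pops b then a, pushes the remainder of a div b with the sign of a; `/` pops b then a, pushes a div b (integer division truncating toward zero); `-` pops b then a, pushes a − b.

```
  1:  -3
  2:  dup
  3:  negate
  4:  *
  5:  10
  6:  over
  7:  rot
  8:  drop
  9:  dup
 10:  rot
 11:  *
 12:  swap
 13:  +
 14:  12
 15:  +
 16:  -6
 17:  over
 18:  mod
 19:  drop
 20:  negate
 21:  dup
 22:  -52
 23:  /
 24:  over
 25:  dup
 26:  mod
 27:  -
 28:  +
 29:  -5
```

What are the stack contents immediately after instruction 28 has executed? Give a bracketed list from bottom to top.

[86]

-3      -3
dup     -3 -3
negate  -3 3
*       -9
10      -9 10
over    -9 10 -9
rot     10 -9 -9
drop    10 -9
dup     10 -9 -9
rot     -9 -9 10
*       -9 -90
swap    -90 -9
+       -99
12      -99 12
+       -87
-6      -87 -6
over    -87 -6 -87
mod     -87 -6
drop    -87
negate  87
dup     87 87
-52     87 87 -52
/       87 -1
over    87 -1 87
dup     87 -1 87 87
mod     87 -1 0
-       87 -1
+       86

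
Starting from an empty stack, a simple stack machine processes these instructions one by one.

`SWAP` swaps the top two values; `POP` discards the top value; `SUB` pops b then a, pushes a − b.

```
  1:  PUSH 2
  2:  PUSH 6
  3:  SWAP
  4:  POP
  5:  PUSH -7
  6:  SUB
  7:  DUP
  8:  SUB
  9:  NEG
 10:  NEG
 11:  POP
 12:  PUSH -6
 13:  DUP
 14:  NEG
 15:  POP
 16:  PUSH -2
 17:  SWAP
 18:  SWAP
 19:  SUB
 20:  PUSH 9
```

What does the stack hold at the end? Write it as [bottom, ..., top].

PUSH 2  -> [2]
PUSH 6  -> [2, 6]
SWAP    -> [6, 2]
POP     -> [6]
PUSH -7 -> [6, -7]
SUB     -> [13]
DUP     -> [13, 13]
SUB     -> [0]
NEG     -> [0]
NEG     -> [0]
POP     -> []
PUSH -6 -> [-6]
DUP     -> [-6, -6]
NEG     -> [-6, 6]
POP     -> [-6]
PUSH -2 -> [-6, -2]
SWAP    -> [-2, -6]
SWAP    -> [-6, -2]
SUB     -> [-4]
PUSH 9  -> [-4, 9]

[-4, 9]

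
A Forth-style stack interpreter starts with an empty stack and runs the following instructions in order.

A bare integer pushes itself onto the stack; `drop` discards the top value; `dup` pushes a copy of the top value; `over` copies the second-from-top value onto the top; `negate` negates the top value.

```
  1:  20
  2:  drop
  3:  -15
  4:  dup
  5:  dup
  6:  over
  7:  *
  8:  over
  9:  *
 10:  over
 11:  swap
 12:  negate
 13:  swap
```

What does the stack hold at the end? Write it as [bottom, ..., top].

[-15, -15, 3375, -15]

20      20
drop    (empty)
-15     -15
dup     -15 -15
dup     -15 -15 -15
over    -15 -15 -15 -15
*       -15 -15 225
over    -15 -15 225 -15
*       -15 -15 -3375
over    -15 -15 -3375 -15
swap    -15 -15 -15 -3375
negate  -15 -15 -15 3375
swap    -15 -15 3375 -15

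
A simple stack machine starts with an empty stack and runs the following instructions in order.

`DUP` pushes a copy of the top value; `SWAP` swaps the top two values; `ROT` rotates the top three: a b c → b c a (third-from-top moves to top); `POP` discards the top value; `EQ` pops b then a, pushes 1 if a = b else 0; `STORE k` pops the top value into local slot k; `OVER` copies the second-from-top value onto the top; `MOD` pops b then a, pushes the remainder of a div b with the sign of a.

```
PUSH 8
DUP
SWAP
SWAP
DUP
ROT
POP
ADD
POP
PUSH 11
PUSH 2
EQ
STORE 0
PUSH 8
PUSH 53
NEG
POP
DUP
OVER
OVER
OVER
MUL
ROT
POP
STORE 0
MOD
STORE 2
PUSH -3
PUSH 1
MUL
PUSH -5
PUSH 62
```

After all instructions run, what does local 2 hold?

PUSH 8  → [8]
DUP     → [8, 8]
SWAP    → [8, 8]
SWAP    → [8, 8]
DUP     → [8, 8, 8]
ROT     → [8, 8, 8]
POP     → [8, 8]
ADD     → [16]
POP     → []
PUSH 11 → [11]
PUSH 2  → [11, 2]
EQ      → [0]
STORE 0 → []
PUSH 8  → [8]
PUSH 53 → [8, 53]
NEG     → [8, -53]
POP     → [8]
DUP     → [8, 8]
OVER    → [8, 8, 8]
OVER    → [8, 8, 8, 8]
OVER    → [8, 8, 8, 8, 8]
MUL     → [8, 8, 8, 64]
ROT     → [8, 8, 64, 8]
POP     → [8, 8, 64]
STORE 0 → [8, 8]
MOD     → [0]
STORE 2 → []
PUSH -3 → [-3]
PUSH 1  → [-3, 1]
MUL     → [-3]
PUSH -5 → [-3, -5]
PUSH 62 → [-3, -5, 62]

0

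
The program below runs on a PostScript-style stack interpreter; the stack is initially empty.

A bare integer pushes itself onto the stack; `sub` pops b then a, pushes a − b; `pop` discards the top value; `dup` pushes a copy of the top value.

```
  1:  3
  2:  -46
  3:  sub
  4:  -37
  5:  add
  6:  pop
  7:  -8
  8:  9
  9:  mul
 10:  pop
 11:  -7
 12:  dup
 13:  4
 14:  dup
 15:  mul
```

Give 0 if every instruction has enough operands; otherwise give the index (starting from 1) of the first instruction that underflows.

0

3   : 3
-46 : 3 -46
sub : 49
-37 : 49 -37
add : 12
pop : (empty)
-8  : -8
9   : -8 9
mul : -72
pop : (empty)
-7  : -7
dup : -7 -7
4   : -7 -7 4
dup : -7 -7 4 4
mul : -7 -7 16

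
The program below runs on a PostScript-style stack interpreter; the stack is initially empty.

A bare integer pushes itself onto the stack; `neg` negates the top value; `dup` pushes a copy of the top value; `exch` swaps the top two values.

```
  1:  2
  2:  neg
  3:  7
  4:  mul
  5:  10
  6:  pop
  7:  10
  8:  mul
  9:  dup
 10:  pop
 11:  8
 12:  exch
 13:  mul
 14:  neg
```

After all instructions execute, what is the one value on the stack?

1120

2    → 2
neg  → -2
7    → -2 7
mul  → -14
10   → -14 10
pop  → -14
10   → -14 10
mul  → -140
dup  → -140 -140
pop  → -140
8    → -140 8
exch → 8 -140
mul  → -1120
neg  → 1120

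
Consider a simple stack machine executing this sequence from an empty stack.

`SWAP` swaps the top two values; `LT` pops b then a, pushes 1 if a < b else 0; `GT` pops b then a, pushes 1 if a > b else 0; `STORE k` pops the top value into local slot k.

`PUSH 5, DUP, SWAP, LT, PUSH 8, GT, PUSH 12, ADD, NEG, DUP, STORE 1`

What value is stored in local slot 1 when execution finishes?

PUSH 5  -> 5
DUP     -> 5 5
SWAP    -> 5 5
LT      -> 0
PUSH 8  -> 0 8
GT      -> 0
PUSH 12 -> 0 12
ADD     -> 12
NEG     -> -12
DUP     -> -12 -12
STORE 1 -> -12

-12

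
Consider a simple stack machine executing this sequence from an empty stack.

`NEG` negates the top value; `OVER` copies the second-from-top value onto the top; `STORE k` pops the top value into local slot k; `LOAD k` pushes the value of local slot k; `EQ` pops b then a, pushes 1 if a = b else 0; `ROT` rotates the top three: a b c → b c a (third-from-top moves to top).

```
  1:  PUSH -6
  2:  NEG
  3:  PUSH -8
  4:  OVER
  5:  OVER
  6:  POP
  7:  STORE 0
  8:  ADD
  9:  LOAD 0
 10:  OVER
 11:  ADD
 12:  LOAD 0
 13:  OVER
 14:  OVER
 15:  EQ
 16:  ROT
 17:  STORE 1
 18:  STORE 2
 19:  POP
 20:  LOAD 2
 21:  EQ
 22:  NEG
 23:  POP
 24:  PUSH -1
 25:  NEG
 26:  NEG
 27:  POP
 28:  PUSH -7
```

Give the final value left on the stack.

PUSH -6  [-6]
NEG      [6]
PUSH -8  [6, -8]
OVER     [6, -8, 6]
OVER     [6, -8, 6, -8]
POP      [6, -8, 6]
STORE 0  [6, -8]
ADD      [-2]
LOAD 0   [-2, 6]
OVER     [-2, 6, -2]
ADD      [-2, 4]
LOAD 0   [-2, 4, 6]
OVER     [-2, 4, 6, 4]
OVER     [-2, 4, 6, 4, 6]
EQ       [-2, 4, 6, 0]
ROT      [-2, 6, 0, 4]
STORE 1  [-2, 6, 0]
STORE 2  [-2, 6]
POP      [-2]
LOAD 2   [-2, 0]
EQ       [0]
NEG      [0]
POP      []
PUSH -1  [-1]
NEG      [1]
NEG      [-1]
POP      []
PUSH -7  [-7]

-7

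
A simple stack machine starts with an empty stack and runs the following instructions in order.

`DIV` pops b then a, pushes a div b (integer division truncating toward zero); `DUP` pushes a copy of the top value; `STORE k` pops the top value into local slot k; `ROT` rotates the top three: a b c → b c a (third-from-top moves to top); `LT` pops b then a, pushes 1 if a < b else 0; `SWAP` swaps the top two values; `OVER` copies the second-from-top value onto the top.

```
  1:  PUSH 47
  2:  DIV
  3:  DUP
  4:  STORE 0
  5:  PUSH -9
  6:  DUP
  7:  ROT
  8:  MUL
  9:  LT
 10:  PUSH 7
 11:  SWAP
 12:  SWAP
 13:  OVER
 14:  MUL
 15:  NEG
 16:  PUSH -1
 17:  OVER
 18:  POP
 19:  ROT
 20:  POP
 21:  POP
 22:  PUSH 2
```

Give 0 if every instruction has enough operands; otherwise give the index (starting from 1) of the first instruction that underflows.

2

PUSH 47  [47]
DIV  — needs 2 operands, stack has 1 → underflow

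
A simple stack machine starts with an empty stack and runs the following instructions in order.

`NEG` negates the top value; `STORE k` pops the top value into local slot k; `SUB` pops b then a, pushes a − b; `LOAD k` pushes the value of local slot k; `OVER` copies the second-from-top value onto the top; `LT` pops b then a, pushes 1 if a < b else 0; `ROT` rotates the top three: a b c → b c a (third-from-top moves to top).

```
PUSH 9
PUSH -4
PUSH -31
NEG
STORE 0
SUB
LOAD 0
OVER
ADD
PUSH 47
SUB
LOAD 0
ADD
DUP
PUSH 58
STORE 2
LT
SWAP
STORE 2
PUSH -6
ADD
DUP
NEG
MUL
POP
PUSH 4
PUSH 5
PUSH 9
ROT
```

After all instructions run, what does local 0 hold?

31

PUSH 9   : 9
PUSH -4  : 9 -4
PUSH -31 : 9 -4 -31
NEG      : 9 -4 31
STORE 0  : 9 -4
SUB      : 13
LOAD 0   : 13 31
OVER     : 13 31 13
ADD      : 13 44
PUSH 47  : 13 44 47
SUB      : 13 -3
LOAD 0   : 13 -3 31
ADD      : 13 28
DUP      : 13 28 28
PUSH 58  : 13 28 28 58
STORE 2  : 13 28 28
LT       : 13 0
SWAP     : 0 13
STORE 2  : 0
PUSH -6  : 0 -6
ADD      : -6
DUP      : -6 -6
NEG      : -6 6
MUL      : -36
POP      : (empty)
PUSH 4   : 4
PUSH 5   : 4 5
PUSH 9   : 4 5 9
ROT      : 5 9 4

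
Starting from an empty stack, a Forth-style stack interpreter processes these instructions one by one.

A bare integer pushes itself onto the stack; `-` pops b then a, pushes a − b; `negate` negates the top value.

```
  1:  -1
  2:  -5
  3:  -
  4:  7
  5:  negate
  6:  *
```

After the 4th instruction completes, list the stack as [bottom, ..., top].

[4, 7]

-1 -> [-1]
-5 -> [-1, -5]
-  -> [4]
7  -> [4, 7]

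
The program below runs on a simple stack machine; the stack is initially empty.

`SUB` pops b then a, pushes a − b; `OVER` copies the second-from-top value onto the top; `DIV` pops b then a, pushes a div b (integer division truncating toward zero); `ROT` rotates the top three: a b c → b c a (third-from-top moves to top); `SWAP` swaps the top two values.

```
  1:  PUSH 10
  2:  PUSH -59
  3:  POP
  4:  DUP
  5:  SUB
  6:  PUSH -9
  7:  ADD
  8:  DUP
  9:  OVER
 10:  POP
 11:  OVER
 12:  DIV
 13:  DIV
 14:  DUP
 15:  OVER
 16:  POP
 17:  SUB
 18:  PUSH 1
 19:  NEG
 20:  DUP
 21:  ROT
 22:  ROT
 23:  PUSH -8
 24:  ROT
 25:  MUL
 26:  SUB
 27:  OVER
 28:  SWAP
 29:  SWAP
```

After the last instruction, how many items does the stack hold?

PUSH 10  → 10
PUSH -59 → 10 -59
POP      → 10
DUP      → 10 10
SUB      → 0
PUSH -9  → 0 -9
ADD      → -9
DUP      → -9 -9
OVER     → -9 -9 -9
POP      → -9 -9
OVER     → -9 -9 -9
DIV      → -9 1
DIV      → -9
DUP      → -9 -9
OVER     → -9 -9 -9
POP      → -9 -9
SUB      → 0
PUSH 1   → 0 1
NEG      → 0 -1
DUP      → 0 -1 -1
ROT      → -1 -1 0
ROT      → -1 0 -1
PUSH -8  → -1 0 -1 -8
ROT      → -1 -1 -8 0
MUL      → -1 -1 0
SUB      → -1 -1
OVER     → -1 -1 -1
SWAP     → -1 -1 -1
SWAP     → -1 -1 -1

3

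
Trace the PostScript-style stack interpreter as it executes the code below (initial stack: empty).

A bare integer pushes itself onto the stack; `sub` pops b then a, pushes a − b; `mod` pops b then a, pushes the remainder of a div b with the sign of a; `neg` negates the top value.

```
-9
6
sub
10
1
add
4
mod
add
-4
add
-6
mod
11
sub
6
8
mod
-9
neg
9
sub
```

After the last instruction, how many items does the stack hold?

-9   [-9]
6    [-9, 6]
sub  [-15]
10   [-15, 10]
1    [-15, 10, 1]
add  [-15, 11]
4    [-15, 11, 4]
mod  [-15, 3]
add  [-12]
-4   [-12, -4]
add  [-16]
-6   [-16, -6]
mod  [-4]
11   [-4, 11]
sub  [-15]
6    [-15, 6]
8    [-15, 6, 8]
mod  [-15, 6]
-9   [-15, 6, -9]
neg  [-15, 6, 9]
9    [-15, 6, 9, 9]
sub  [-15, 6, 0]

3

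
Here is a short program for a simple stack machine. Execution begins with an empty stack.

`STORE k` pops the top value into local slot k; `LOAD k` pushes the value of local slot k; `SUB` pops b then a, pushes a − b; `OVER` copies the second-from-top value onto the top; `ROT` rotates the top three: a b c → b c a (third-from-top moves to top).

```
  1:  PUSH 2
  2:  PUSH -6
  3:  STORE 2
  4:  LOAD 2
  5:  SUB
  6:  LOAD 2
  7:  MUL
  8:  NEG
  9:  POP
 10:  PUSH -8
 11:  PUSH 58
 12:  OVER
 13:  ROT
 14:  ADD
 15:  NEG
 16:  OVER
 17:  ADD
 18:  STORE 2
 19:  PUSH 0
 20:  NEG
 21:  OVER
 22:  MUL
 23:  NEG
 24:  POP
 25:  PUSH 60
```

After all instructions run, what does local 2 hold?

74

PUSH 2  : 2
PUSH -6 : 2 -6
STORE 2 : 2
LOAD 2  : 2 -6
SUB     : 8
LOAD 2  : 8 -6
MUL     : -48
NEG     : 48
POP     : (empty)
PUSH -8 : -8
PUSH 58 : -8 58
OVER    : -8 58 -8
ROT     : 58 -8 -8
ADD     : 58 -16
NEG     : 58 16
OVER    : 58 16 58
ADD     : 58 74
STORE 2 : 58
PUSH 0  : 58 0
NEG     : 58 0
OVER    : 58 0 58
MUL     : 58 0
NEG     : 58 0
POP     : 58
PUSH 60 : 58 60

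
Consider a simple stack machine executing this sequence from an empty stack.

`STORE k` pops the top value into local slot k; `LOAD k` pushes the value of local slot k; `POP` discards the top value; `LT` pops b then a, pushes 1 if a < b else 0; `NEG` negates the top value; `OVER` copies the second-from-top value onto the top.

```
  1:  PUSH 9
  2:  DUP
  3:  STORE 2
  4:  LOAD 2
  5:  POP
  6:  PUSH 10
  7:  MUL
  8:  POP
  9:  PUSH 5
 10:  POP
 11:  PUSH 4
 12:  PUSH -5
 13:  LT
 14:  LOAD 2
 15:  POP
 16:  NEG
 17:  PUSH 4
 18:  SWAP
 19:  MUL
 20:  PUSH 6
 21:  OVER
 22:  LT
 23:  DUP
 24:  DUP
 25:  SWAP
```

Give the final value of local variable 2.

PUSH 9   9
DUP      9 9
STORE 2  9
LOAD 2   9 9
POP      9
PUSH 10  9 10
MUL      90
POP      (empty)
PUSH 5   5
POP      (empty)
PUSH 4   4
PUSH -5  4 -5
LT       0
LOAD 2   0 9
POP      0
NEG      0
PUSH 4   0 4
SWAP     4 0
MUL      0
PUSH 6   0 6
OVER     0 6 0
LT       0 0
DUP      0 0 0
DUP      0 0 0 0
SWAP     0 0 0 0

9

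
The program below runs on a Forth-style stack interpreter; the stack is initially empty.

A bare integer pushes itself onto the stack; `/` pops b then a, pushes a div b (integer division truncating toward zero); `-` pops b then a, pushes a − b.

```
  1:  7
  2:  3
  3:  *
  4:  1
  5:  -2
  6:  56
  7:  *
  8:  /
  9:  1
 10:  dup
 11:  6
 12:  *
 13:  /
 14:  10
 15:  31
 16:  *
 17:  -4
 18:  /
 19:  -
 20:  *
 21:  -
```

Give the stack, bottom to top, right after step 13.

7    [7]
3    [7, 3]
*    [21]
1    [21, 1]
-2   [21, 1, -2]
56   [21, 1, -2, 56]
*    [21, 1, -112]
/    [21, 0]
1    [21, 0, 1]
dup  [21, 0, 1, 1]
6    [21, 0, 1, 1, 6]
*    [21, 0, 1, 6]
/    [21, 0, 0]

[21, 0, 0]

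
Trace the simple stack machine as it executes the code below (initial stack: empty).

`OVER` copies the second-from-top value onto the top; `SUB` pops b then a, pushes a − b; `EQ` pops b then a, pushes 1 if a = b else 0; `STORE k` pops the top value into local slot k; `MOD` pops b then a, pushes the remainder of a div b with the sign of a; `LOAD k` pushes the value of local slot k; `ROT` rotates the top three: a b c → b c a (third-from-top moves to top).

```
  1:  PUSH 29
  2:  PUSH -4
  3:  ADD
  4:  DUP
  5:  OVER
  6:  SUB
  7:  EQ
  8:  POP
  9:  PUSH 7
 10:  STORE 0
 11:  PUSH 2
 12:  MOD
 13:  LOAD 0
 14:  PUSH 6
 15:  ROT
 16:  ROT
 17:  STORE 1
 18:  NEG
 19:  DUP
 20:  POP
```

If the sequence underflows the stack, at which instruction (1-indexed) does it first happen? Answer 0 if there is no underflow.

PUSH 29 : [29]
PUSH -4 : [29, -4]
ADD     : [25]
DUP     : [25, 25]
OVER    : [25, 25, 25]
SUB     : [25, 0]
EQ      : [0]
POP     : []
PUSH 7  : [7]
STORE 0 : []
PUSH 2  : [2]
MOD  — needs 2 operands, stack has 1 → underflow

12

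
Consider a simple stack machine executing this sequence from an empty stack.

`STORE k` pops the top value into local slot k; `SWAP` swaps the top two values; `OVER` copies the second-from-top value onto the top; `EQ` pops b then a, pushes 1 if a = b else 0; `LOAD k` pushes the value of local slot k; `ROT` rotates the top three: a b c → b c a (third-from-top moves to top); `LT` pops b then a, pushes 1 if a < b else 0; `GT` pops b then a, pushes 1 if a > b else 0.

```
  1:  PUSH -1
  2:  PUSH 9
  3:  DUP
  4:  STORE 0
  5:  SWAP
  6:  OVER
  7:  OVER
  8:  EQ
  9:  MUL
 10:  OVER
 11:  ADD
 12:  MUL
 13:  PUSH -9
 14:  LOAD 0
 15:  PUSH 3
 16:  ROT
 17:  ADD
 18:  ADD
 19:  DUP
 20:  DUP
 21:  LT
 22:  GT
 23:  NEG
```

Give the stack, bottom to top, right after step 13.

[81, -9]

PUSH -1 → -1
PUSH 9  → -1 9
DUP     → -1 9 9
STORE 0 → -1 9
SWAP    → 9 -1
OVER    → 9 -1 9
OVER    → 9 -1 9 -1
EQ      → 9 -1 0
MUL     → 9 0
OVER    → 9 0 9
ADD     → 9 9
MUL     → 81
PUSH -9 → 81 -9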